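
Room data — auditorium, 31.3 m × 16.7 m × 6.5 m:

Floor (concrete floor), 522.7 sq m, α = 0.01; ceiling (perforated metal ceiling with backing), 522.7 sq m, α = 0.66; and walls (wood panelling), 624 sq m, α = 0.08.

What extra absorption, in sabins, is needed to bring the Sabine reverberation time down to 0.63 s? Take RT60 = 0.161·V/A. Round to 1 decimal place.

468.2 sabins

Total absorption A₁ = 522.7*0.01 + 522.7*0.66 + 624*0.08
  = 5.227 + 344.982 + 49.920 = 400.129 sq m sabins.
Target A₂ = 0.161·3397.615/0.63 = 868.279 sabins (V = 3397.615 m³).
Shortfall: 868.279 − 400.129 = 468.2 sabins.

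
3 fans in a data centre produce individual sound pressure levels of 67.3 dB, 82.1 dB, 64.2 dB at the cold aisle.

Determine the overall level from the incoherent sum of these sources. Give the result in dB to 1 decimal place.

82.3 dB

Converting to relative power and adding: 10^(67.3/10) + 10^(82.1/10) + 10^(64.2/10) = 1.702e+08.
Combined level = 10 log₁₀(1.702e+08) = 82.3 dB.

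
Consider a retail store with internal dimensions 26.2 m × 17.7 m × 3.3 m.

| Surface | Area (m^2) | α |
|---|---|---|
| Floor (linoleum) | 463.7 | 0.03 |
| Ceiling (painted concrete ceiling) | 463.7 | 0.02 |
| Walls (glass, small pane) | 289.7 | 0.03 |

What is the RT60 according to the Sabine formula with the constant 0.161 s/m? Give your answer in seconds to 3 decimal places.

7.729 s

Total absorption A = 463.7·0.03 + 463.7·0.02 + 289.7·0.03
  = 13.911 + 9.274 + 8.691 = 31.876 m^2 sabins.
Room volume: 1530.342 m³.
RT60 = 0.161 · V / A = 0.161 × 1530.342 / 31.876 = 7.729 s.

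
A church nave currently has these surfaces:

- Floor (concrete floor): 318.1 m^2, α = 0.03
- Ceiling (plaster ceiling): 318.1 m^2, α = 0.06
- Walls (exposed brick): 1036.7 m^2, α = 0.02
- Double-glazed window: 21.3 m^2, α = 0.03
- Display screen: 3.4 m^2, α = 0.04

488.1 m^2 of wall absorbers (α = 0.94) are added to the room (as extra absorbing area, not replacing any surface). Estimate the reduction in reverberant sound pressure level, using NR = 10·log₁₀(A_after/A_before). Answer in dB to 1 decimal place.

Total absorption A_before = 318.1*0.03 + 318.1*0.06 + 1036.7*0.02 + 21.3*0.03 + 3.4*0.04
  = 9.543 + 19.086 + 20.734 + 0.639 + 0.136 = 50.138 m^2 sabins.
Added absorption = 488.1 × 0.94 = 458.814 sabins.
A_after = 50.138 + 458.814 = 508.952 sabins.
NR = 10·log₁₀(508.952/50.138) = 10.1 dB.

10.1 dB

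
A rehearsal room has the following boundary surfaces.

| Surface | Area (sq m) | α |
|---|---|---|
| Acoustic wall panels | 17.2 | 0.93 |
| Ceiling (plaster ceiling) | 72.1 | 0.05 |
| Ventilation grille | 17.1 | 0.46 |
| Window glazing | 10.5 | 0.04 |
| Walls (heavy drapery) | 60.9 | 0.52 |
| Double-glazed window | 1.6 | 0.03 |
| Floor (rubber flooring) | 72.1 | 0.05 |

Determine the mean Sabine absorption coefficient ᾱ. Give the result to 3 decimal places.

Total surface area S = 251.5 sq m.
Weighted sum Σ Sα = 63.208.
ᾱ = 63.208 / 251.5 = 0.251.

0.251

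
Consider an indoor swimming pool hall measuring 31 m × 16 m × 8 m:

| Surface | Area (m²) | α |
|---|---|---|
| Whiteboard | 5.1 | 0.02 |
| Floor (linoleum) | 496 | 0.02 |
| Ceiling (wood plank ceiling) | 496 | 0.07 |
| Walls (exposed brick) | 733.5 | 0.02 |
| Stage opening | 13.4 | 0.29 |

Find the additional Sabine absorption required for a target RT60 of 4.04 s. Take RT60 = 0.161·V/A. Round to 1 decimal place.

Equivalent absorption area: A₁ = 5.1*0.02 + 496*0.02 + 496*0.07 + 733.5*0.02 + 13.4*0.29 = 63.298 m².
V = 3968 m³. Required absorption A₂ = 0.161 × 3968 / 4.04 = 158.131 sabins.
Additional absorption ΔA = 158.131 − 63.298 = 94.8 sabins.

94.8 sabins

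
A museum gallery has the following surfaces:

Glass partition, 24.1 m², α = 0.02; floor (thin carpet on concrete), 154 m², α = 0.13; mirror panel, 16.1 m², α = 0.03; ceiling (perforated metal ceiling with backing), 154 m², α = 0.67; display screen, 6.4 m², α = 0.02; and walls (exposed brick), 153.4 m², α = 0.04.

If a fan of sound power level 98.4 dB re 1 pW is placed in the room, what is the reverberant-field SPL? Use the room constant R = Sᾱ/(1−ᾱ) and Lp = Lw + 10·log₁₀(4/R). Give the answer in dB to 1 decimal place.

82.0 dB

A = 130.429 sabins; S = 508.0 m².
ᾱ = 130.429/508.0 = 0.2567; R = Sᾱ/(1−ᾱ) = 130.429/(1−0.2567) = 175.473 m².
Lp = Lw + 10 log₁₀(4/R) = 98.4 -16.42 = 82.0 dB.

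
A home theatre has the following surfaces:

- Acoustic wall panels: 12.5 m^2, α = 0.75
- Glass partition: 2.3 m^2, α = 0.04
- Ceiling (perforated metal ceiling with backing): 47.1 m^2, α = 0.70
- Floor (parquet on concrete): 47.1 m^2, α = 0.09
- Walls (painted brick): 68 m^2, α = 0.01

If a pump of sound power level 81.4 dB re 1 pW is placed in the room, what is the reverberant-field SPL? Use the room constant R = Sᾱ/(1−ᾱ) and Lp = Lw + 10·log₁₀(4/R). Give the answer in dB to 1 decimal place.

69.3 dB

A = 47.356 sabins; S = 177.0 m^2.
ᾱ = 47.356/177.0 = 0.2675; R = Sᾱ/(1−ᾱ) = 47.356/(1−0.2675) = 64.650 m^2.
Lp = Lw + 10 log₁₀(4/R) = 81.4 -12.09 = 69.3 dB.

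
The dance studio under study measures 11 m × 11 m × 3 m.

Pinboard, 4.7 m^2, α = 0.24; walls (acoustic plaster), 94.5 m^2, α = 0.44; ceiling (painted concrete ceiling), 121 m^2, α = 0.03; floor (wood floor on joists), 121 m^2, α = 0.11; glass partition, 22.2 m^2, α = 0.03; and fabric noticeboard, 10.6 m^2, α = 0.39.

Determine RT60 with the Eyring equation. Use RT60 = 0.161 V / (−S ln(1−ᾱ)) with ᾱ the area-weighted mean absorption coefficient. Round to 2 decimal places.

S = Σ Sᵢ = 374.0 m^2.
Absorption A = 4.7×0.24 + 94.5×0.44 + 121×0.03 + 121×0.11 + 22.2×0.03 + 10.6×0.39 = 64.448 sabins.
ᾱ = 64.448 / 374.0 = 0.1723.
−S·ln(1−ᾱ) = −374.0 × ln(1 − 0.1723) = 70.725.
V = 11 × 11 × 3 = 363 m³.
T = 0.161·V/[−S·ln(1−ᾱ)] = 0.161·363/70.725 = 0.83 s.

0.83 s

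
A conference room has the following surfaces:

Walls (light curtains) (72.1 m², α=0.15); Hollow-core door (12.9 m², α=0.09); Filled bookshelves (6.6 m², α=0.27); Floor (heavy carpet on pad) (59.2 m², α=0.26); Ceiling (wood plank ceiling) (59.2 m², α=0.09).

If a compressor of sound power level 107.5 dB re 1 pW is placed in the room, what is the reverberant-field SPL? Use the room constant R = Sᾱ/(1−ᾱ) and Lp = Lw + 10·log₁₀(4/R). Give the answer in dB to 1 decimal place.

97.4 dB

Σ(Sᵢαᵢ) = 72.1×0.15 + 12.9×0.09 + 6.6×0.27 + 59.2×0.26 + 59.2×0.09 = 34.478; total area S = 210.0 m².
ᾱ = 0.1642, so room constant R = A/(1−ᾱ) = 41.251 m².
Lp = Lw + 10 log₁₀(4/R) = 107.5 -10.13 = 97.4 dB.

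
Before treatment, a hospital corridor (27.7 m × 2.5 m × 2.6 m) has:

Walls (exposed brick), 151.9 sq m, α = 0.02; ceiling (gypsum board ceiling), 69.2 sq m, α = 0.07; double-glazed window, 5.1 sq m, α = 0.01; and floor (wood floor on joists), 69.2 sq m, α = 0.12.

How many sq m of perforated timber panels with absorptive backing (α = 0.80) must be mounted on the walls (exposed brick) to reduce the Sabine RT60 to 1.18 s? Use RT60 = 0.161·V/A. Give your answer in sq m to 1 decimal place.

10.7

Summing Sᵢαᵢ: 3.038 + 4.844 + 0.051 + 8.304 → A₁ = 16.237 sabins.
V = 180.05 m³. Target absorption A₂ = 0.161 × 180.05 / 1.18 = 24.566 sabins.
ΔA needed = 24.566 − 16.237 = 8.329 sabins.
Net gain per sq m: Δα = 0.80 − 0.02 = 0.78.
Panel area = 8.329 / 0.78 = 10.7 sq m.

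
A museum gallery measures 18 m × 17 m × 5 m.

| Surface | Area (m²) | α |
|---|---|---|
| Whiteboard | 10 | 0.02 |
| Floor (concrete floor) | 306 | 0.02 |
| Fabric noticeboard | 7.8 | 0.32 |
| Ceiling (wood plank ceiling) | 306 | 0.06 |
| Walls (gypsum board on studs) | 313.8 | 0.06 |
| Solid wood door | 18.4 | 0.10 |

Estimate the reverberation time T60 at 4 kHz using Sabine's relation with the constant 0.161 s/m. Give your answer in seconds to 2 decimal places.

5.15 seconds

Summing Sᵢαᵢ: 0.200 + 6.120 + 2.496 + 18.360 + 18.828 + 1.840 → A = 47.844 sabins.
Room volume: 1530 m³.
RT60 = 0.161 · V / A = 0.161 × 1530 / 47.844 = 5.15 s.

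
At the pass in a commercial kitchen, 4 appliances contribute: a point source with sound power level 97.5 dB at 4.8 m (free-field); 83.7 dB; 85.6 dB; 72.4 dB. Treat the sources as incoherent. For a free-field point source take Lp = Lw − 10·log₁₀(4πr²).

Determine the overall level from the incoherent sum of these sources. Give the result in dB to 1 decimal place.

Source at 4.8 m: Lp = 97.5 − 10·log₁₀(4π·4.8²) = 97.5 − 10·log₁₀(289.529) = 72.9 dB.
Σ 10^(Lᵢ/10) = 6.344e+08.
Back to dB: 10·log₁₀ Σ = 88.0 dB.

88.0 dB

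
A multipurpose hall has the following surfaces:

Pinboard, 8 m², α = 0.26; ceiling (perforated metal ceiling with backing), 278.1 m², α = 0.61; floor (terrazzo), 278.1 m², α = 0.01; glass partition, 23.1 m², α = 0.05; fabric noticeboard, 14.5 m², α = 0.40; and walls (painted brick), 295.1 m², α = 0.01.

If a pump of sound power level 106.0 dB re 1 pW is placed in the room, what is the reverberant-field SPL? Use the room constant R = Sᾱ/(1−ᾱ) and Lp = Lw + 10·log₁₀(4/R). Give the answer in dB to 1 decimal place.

Σ(Sᵢαᵢ) = 8·0.26 + 278.1·0.61 + 278.1·0.01 + 23.1·0.05 + 14.5·0.40 + 295.1·0.01 = 184.408; total area S = 896.9 m².
ᾱ = 184.408/896.9 = 0.2056; R = Sᾱ/(1−ᾱ) = 184.408/(1−0.2056) = 232.135 m².
Lp = Lw + 10 log₁₀(4/R) = 106.0 -17.64 = 88.4 dB.

88.4 dB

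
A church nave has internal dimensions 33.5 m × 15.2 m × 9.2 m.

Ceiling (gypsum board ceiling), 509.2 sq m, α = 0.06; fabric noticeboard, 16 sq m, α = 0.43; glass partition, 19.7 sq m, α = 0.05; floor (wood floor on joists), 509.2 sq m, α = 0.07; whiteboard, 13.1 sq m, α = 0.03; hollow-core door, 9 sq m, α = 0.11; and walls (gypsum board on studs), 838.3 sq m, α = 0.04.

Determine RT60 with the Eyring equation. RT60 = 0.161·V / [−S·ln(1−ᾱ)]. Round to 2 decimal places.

6.72 s

Total surface area S = 509.2 + 16 + 19.7 + 509.2 + 13.1 + 9 + 838.3 = 1914.5 sq m.
Absorption A = 509.2·0.06 + 16·0.43 + 19.7·0.05 + 509.2·0.07 + 13.1·0.03 + 9·0.11 + 838.3·0.04 = 108.976 sabins.
ᾱ = 108.976 / 1914.5 = 0.0569.
−S·ln(1−ᾱ) = −1914.5 × ln(1 − 0.0569) = 112.157.
V = 33.5 × 15.2 × 9.2 = 4684.64 m³.
RT60 = 0.161 × 4684.64 / 112.157 = 6.72 s.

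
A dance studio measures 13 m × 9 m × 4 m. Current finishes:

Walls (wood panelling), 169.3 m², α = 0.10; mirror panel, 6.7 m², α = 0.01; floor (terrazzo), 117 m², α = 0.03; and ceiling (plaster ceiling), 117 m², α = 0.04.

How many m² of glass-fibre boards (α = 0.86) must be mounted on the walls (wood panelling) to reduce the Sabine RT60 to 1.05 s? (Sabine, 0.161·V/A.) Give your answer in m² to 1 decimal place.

61.3

Equivalent absorption area: A₁ = 169.3×0.10 + 6.7×0.01 + 117×0.03 + 117×0.04 = 25.187 m².
V = 468 m³. Target absorption A₂ = 0.161 × 468 / 1.05 = 71.760 sabins.
Absorption to add: 71.760 − 25.187 = 46.573 sabins.
Net gain per m²: Δα = 0.86 − 0.10 = 0.76.
Area = ΔA/Δα = 46.573/0.76 = 61.3 m².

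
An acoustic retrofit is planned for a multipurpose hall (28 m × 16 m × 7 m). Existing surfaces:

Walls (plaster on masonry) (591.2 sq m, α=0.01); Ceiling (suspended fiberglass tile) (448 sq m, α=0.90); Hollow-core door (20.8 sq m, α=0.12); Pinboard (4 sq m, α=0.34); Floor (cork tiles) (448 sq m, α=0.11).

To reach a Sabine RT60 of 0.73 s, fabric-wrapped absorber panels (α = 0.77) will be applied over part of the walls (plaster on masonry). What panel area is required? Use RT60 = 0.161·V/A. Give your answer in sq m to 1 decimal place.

301.8

Total absorption A₁ = 591.2·0.01 + 448·0.90 + 20.8·0.12 + 4·0.34 + 448·0.11
  = 5.912 + 403.200 + 2.496 + 1.360 + 49.280 = 462.248 sq m sabins.
Required A₂ = 0.161·3136/0.73 = 691.638 sabins.
ΔA needed = 691.638 − 462.248 = 229.390 sabins.
Each sq m of panel replacing the walls (plaster on masonry) adds (0.77 − 0.01) = 0.76 sabins.
Area = ΔA/Δα = 229.390/0.76 = 301.8 sq m.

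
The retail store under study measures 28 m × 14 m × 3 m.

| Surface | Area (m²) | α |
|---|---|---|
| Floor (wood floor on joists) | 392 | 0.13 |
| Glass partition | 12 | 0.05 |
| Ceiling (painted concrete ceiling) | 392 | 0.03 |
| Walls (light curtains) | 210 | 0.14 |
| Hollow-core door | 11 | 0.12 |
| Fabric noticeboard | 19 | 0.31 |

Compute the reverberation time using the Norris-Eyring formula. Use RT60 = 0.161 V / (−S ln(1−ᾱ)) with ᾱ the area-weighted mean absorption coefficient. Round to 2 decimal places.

1.80 s

Total surface area S = 392 + 12 + 392 + 210 + 11 + 19 = 1036.0 m².
Σ(Sᵢαᵢ) = 392·0.13 + 12·0.05 + 392·0.03 + 210·0.14 + 11·0.12 + 19·0.31 = 99.930.
ᾱ = 99.930 / 1036.0 = 0.0965.
−S·ln(1−ᾱ) = −1036.0 × ln(1 − 0.0965) = 105.132.
V = 28 × 14 × 3 = 1176 m³.
T = 0.161·V/[−S·ln(1−ᾱ)] = 0.161·1176/105.132 = 1.80 s.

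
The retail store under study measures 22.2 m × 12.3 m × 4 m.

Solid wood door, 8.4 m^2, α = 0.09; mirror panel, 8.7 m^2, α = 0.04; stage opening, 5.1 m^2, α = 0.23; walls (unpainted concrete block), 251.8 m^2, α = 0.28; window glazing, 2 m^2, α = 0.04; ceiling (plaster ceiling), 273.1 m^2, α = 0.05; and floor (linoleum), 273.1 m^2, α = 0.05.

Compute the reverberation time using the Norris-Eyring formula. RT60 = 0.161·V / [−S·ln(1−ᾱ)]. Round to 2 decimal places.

1.65 s

Total surface area S = 8.4 + 8.7 + 5.1 + 251.8 + 2 + 273.1 + 273.1 = 822.2 m^2.
Σ(Sᵢαᵢ) = 8.4×0.09 + 8.7×0.04 + 5.1×0.23 + 251.8×0.28 + 2×0.04 + 273.1×0.05 + 273.1×0.05 = 100.171.
Mean coefficient ᾱ = A/S = 0.1218.
Eyring denominator: −S ln(1−ᾱ) = 106.788.
V = 22.2 × 12.3 × 4 = 1092.24 m³.
RT60 = 0.161 × 1092.24 / 106.788 = 1.65 s.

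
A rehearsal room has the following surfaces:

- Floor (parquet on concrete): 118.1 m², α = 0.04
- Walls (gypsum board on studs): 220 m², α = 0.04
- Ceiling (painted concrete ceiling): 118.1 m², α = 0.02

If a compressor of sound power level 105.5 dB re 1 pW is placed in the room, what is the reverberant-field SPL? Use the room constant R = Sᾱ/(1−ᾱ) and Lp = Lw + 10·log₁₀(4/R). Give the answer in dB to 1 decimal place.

99.4 dB

Σ(Sᵢαᵢ) = 118.1·0.04 + 220·0.04 + 118.1·0.02 = 15.886; total area S = 456.2 m².
ᾱ = 15.886/456.2 = 0.0348; R = Sᾱ/(1−ᾱ) = 15.886/(1−0.0348) = 16.459 m².
Lp = 105.5 + 10·log₁₀(4/16.459) = 105.5 + (-6.14) = 99.4 dB.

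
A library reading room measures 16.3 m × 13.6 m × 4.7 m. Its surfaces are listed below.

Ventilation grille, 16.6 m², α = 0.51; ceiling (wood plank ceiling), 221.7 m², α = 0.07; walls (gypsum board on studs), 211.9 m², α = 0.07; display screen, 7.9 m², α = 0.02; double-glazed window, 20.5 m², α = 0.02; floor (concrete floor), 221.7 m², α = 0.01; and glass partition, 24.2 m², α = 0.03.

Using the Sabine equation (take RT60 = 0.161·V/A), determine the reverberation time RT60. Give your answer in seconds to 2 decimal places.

3.96 seconds

Total absorption A = 16.6·0.51 + 221.7·0.07 + 211.9·0.07 + 7.9·0.02 + 20.5·0.02 + 221.7·0.01 + 24.2·0.03
  = 8.466 + 15.519 + 14.833 + 0.158 + 0.410 + 2.217 + 0.726 = 42.329 m² sabins.
Volume V = 16.3 × 13.6 × 4.7 = 1041.896 m³.
Sabine: RT60 = 0.161 × 1041.896 / 42.329 = 3.96 s.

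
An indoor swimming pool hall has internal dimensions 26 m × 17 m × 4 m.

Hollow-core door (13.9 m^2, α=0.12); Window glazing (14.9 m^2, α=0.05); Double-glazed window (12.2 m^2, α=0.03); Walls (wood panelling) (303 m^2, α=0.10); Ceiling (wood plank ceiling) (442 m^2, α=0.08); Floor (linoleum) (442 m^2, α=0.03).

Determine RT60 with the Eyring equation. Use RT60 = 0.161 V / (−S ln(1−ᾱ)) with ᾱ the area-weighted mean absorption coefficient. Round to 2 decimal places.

Total surface area S = 13.9 + 14.9 + 12.2 + 303 + 442 + 442 = 1228.0 m^2.
Absorption A = 13.9×0.12 + 14.9×0.05 + 12.2×0.03 + 303×0.10 + 442×0.08 + 442×0.03 = 81.699 sabins.
Mean coefficient ᾱ = A/S = 0.0665.
Eyring denominator: −S ln(1−ᾱ) = 84.504.
V = 26 × 17 × 4 = 1768 m³.
T = 0.161·V/[−S·ln(1−ᾱ)] = 0.161·1768/84.504 = 3.37 s.

3.37 s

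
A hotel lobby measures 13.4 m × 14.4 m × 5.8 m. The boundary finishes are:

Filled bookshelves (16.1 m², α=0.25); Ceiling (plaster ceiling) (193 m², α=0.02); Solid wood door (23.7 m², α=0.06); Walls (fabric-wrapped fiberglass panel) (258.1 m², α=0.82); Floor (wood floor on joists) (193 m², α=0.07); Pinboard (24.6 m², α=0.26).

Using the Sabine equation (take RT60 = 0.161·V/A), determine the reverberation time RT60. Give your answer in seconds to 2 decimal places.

Equivalent absorption area: A = 16.1*0.25 + 193*0.02 + 23.7*0.06 + 258.1*0.82 + 193*0.07 + 24.6*0.26 = 240.855 m².
Room volume: 1119.168 m³.
RT60 = 0.161 · V / A = 0.161 × 1119.168 / 240.855 = 0.75 s.

0.75 s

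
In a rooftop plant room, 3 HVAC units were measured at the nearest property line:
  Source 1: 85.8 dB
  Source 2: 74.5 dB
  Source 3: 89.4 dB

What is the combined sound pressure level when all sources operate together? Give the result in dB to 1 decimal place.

Sum in the linear (power) domain: Σ 10^(Lᵢ/10) = 10^(85.8/10) + 10^(74.5/10) + 10^(89.4/10) = 1.279e+09.
Back to dB: 10·log₁₀ Σ = 91.1 dB.

91.1 dB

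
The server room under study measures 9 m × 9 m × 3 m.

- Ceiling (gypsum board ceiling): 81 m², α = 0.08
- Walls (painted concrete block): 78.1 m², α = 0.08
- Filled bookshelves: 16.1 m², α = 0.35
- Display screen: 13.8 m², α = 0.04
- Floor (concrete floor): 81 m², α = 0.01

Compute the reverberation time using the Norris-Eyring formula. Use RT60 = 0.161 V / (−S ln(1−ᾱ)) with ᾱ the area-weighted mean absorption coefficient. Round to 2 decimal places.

S = Σ Sᵢ = 270.0 m².
Σ(Sᵢαᵢ) = 81×0.08 + 78.1×0.08 + 16.1×0.35 + 13.8×0.04 + 81×0.01 = 19.725.
ᾱ = 19.725 / 270.0 = 0.0731.
−S·ln(1−ᾱ) = −270.0 × ln(1 − 0.0731) = 20.496.
V = 9 × 9 × 3 = 243 m³.
RT60 = 0.161 × 243 / 20.496 = 1.91 s.

1.91 seconds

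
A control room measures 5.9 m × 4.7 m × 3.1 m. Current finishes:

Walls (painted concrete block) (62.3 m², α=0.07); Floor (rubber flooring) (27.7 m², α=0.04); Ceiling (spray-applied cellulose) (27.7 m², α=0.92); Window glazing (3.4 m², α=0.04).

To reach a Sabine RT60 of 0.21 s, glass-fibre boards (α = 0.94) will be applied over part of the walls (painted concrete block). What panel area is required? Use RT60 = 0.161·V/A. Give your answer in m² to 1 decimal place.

A₁ = Σ Sᵢαᵢ = 62.3*0.07 + 27.7*0.04 + 27.7*0.92 + 3.4*0.04 = 31.089 sabins.
V = 85.963 m³. Target absorption A₂ = 0.161 × 85.963 / 0.21 = 65.905 sabins.
ΔA needed = 65.905 − 31.089 = 34.816 sabins.
Net gain per m²: Δα = 0.94 − 0.07 = 0.87.
Panel area = 34.816 / 0.87 = 40.0 m².

40.0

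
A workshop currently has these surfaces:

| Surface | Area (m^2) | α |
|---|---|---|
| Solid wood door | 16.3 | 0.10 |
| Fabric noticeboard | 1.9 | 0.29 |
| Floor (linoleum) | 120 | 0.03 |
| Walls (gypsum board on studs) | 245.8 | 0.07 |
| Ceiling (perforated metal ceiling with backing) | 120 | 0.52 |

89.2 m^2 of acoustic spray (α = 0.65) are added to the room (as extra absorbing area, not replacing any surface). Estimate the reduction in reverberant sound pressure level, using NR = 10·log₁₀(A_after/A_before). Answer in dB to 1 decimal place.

2.3 dB

Equivalent absorption area: A_before = 16.3×0.10 + 1.9×0.29 + 120×0.03 + 245.8×0.07 + 120×0.52 = 85.387 m^2.
Treatment contributes 89.2·0.65 = 57.980 sabins.
New total A_after = 143.367 sabins.
Reduction = 10 log₁₀(A_after/A_before) = 10 log₁₀(1.6790) = 2.3 dB.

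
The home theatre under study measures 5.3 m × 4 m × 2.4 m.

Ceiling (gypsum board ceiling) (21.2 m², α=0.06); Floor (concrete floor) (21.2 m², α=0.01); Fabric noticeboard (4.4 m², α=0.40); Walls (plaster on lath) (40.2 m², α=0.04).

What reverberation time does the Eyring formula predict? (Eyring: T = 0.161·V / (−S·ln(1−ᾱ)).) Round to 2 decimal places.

1.64 s

Total surface area S = 21.2 + 21.2 + 4.4 + 40.2 = 87.0 m².
Absorption A = 21.2×0.06 + 21.2×0.01 + 4.4×0.40 + 40.2×0.04 = 4.852 sabins.
Mean coefficient ᾱ = A/S = 0.0558.
Eyring denominator: −S ln(1−ᾱ) = 4.995.
V = 5.3 × 4 × 2.4 = 50.88 m³.
T = 0.161·V/[−S·ln(1−ᾱ)] = 0.161·50.88/4.995 = 1.64 s.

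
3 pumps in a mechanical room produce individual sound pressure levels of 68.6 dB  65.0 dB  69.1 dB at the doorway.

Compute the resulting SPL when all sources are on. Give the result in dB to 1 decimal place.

Σ 10^(Lᵢ/10) = 1.853e+07.
L_total = 10·log₁₀(1.853e+07) = 72.7 dB.

72.7 dB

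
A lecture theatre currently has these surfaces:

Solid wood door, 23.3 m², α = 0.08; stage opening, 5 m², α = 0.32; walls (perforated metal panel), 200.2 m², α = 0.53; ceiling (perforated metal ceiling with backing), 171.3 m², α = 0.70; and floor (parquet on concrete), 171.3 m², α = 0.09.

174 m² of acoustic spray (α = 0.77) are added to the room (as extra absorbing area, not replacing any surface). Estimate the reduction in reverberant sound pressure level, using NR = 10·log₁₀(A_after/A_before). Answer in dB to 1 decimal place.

Equivalent absorption area: A_before = 23.3×0.08 + 5×0.32 + 200.2×0.53 + 171.3×0.70 + 171.3×0.09 = 244.897 m².
Treatment contributes 174·0.77 = 133.980 sabins.
New total A_after = 378.877 sabins.
NR = 10·log₁₀(378.877/244.897) = 1.9 dB.

1.9 dB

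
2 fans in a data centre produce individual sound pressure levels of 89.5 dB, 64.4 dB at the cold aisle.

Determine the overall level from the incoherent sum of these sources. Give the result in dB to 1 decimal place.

Converting to relative power and adding: 10^(89.5/10) + 10^(64.4/10) = 8.94e+08.
L_total = 10·log₁₀(8.94e+08) = 89.5 dB.

89.5 dB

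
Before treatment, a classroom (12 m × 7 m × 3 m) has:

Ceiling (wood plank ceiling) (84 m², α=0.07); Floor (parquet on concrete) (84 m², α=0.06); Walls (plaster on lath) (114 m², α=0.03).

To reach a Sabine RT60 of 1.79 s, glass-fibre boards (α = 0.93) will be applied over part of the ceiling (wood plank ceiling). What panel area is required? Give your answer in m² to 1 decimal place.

Total absorption A₁ = 84·0.07 + 84·0.06 + 114·0.03
  = 5.880 + 5.040 + 3.420 = 14.340 m² sabins.
Required A₂ = 0.161·252/1.79 = 22.666 sabins.
ΔA needed = 22.666 − 14.340 = 8.326 sabins.
Each m² of panel replacing the ceiling (wood plank ceiling) adds (0.93 − 0.07) = 0.86 sabins.
Panel area = 8.326 / 0.86 = 9.7 m².

9.7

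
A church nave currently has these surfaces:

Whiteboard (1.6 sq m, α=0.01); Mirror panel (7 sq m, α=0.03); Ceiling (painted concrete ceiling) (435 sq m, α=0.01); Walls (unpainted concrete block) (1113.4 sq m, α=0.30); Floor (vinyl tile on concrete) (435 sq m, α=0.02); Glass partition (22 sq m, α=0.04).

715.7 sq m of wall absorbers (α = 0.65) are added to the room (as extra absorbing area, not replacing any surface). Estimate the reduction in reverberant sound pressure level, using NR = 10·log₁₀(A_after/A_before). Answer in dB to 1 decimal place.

3.7 dB

Total absorption A_before = 1.6*0.01 + 7*0.03 + 435*0.01 + 1113.4*0.30 + 435*0.02 + 22*0.04
  = 0.016 + 0.210 + 4.350 + 334.020 + 8.700 + 0.880 = 348.176 sq m sabins.
Treatment contributes 715.7·0.65 = 465.205 sabins.
New total A_after = 813.381 sabins.
Reduction = 10 log₁₀(A_after/A_before) = 10 log₁₀(2.3361) = 3.7 dB.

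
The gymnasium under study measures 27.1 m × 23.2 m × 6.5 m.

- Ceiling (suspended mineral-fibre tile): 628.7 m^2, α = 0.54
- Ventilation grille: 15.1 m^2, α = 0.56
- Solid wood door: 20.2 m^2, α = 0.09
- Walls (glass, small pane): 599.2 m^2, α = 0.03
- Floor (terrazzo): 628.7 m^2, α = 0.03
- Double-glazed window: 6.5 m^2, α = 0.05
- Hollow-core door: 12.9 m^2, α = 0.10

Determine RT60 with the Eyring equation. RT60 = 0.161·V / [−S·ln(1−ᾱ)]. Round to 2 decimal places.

1.52 seconds

S = Σ Sᵢ = 1911.3 m^2.
Absorption A = 628.7·0.54 + 15.1·0.56 + 20.2·0.09 + 599.2·0.03 + 628.7·0.03 + 6.5·0.05 + 12.9·0.10 = 388.224 sabins.
ᾱ = 388.224 / 1911.3 = 0.2031.
Eyring denominator: −S ln(1−ᾱ) = 433.915.
V = 27.1 × 23.2 × 6.5 = 4086.68 m³.
T = 0.161·V/[−S·ln(1−ᾱ)] = 0.161·4086.68/433.915 = 1.52 s.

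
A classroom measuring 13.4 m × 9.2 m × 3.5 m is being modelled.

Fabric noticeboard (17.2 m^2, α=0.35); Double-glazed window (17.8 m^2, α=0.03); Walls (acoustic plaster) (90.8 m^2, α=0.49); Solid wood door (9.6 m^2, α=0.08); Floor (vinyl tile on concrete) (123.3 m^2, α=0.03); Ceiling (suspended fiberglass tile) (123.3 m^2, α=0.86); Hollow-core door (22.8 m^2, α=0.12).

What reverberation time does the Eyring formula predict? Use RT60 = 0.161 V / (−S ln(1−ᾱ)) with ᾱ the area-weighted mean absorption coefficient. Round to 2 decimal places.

Total surface area S = 17.2 + 17.8 + 90.8 + 9.6 + 123.3 + 123.3 + 22.8 = 404.8 m^2.
Σ(Sᵢαᵢ) = 17.2·0.35 + 17.8·0.03 + 90.8·0.49 + 9.6·0.08 + 123.3·0.03 + 123.3·0.86 + 22.8·0.12 = 164.287.
ᾱ = 164.287 / 404.8 = 0.4058.
−S·ln(1−ᾱ) = −404.8 × ln(1 − 0.4058) = 210.714.
V = 13.4 × 9.2 × 3.5 = 431.48 m³.
T = 0.161·V/[−S·ln(1−ᾱ)] = 0.161·431.48/210.714 = 0.33 s.

0.33 s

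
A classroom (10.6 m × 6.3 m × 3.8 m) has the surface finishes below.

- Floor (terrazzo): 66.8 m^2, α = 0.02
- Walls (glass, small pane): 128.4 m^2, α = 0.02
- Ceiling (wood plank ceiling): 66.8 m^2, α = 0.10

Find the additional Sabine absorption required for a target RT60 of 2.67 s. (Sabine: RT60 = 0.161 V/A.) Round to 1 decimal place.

4.7 sabins

Equivalent absorption area: A₁ = 66.8×0.02 + 128.4×0.02 + 66.8×0.10 = 10.584 m^2.
Target A₂ = 0.161·253.764/2.67 = 15.302 sabins (V = 253.764 m³).
Additional absorption ΔA = 15.302 − 10.584 = 4.7 sabins.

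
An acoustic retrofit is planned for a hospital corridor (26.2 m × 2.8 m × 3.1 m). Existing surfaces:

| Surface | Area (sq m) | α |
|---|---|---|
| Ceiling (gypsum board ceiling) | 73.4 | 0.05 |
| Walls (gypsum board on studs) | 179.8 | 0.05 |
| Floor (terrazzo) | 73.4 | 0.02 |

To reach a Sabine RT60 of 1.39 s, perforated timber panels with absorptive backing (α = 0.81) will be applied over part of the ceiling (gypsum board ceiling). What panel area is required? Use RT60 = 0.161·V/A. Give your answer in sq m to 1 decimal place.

Equivalent absorption area: A₁ = 73.4×0.05 + 179.8×0.05 + 73.4×0.02 = 14.128 sq m.
Required A₂ = 0.161·227.416/1.39 = 26.341 sabins.
Absorption to add: 26.341 − 14.128 = 12.213 sabins.
Net gain per sq m: Δα = 0.81 − 0.05 = 0.76.
Area = ΔA/Δα = 12.213/0.76 = 16.1 sq m.

16.1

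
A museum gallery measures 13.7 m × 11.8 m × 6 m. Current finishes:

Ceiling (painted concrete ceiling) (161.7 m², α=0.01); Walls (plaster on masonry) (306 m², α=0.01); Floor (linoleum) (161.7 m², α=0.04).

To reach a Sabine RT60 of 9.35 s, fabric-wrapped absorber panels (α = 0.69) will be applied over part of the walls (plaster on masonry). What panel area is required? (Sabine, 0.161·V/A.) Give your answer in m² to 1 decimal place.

8.2

Equivalent absorption area: A₁ = 161.7*0.01 + 306*0.01 + 161.7*0.04 = 11.145 m².
V = 969.96 m³. Target absorption A₂ = 0.161 × 969.96 / 9.35 = 16.702 sabins.
Absorption to add: 16.702 − 11.145 = 5.557 sabins.
Each m² of panel replacing the walls (plaster on masonry) adds (0.69 − 0.01) = 0.68 sabins.
Panel area = 5.557 / 0.68 = 8.2 m².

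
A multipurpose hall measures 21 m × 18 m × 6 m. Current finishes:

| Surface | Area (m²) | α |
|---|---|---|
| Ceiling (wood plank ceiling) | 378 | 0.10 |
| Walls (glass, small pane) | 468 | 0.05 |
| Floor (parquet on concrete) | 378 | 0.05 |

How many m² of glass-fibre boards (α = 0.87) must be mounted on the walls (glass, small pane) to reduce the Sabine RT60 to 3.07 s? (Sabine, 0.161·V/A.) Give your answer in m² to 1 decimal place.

A₁ = Σ Sᵢαᵢ = 378*0.10 + 468*0.05 + 378*0.05 = 80.100 sabins.
Required A₂ = 0.161·2268/3.07 = 118.941 sabins.
ΔA needed = 118.941 − 80.100 = 38.841 sabins.
Each m² of panel replacing the walls (glass, small pane) adds (0.87 − 0.05) = 0.82 sabins.
Area = ΔA/Δα = 38.841/0.82 = 47.4 m².

47.4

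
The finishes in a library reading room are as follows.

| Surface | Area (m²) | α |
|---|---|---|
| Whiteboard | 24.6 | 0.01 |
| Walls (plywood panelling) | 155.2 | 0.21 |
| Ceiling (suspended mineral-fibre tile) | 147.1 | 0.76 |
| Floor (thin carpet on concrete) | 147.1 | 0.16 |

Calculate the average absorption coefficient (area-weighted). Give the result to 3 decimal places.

S = Σ Sᵢ = 24.6 + 155.2 + 147.1 + 147.1 = 474.0 m².
A = 24.6*0.01 + 155.2*0.21 + 147.1*0.76 + 147.1*0.16 = 168.170 sabins.
ᾱ = 168.170 / 474.0 = 0.355.

0.355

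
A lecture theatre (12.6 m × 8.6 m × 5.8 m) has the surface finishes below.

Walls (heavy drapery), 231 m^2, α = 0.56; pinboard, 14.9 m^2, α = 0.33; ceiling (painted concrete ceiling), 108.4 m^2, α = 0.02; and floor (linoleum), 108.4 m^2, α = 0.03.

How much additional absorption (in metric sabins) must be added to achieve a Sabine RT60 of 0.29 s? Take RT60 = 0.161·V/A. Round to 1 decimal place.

Summing Sᵢαᵢ: 129.360 + 4.917 + 2.168 + 3.252 → A₁ = 139.697 sabins.
V = 628.488 m³. Required absorption A₂ = 0.161 × 628.488 / 0.29 = 348.919 sabins.
ΔA = A₂ − A₁ = 348.919 − 139.697 = 209.2 sabins.

209.2 sabins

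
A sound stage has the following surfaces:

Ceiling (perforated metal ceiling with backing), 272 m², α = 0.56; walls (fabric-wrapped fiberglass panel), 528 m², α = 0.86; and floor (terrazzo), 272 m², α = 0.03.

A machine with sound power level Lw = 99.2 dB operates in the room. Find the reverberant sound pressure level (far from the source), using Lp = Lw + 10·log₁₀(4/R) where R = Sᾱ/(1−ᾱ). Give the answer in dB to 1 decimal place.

Σ(Sᵢαᵢ) = 272×0.56 + 528×0.86 + 272×0.03 = 614.560; total area S = 1072.0 m².
ᾱ = 0.5733, so room constant R = A/(1−ᾱ) = 1440.262 m².
Lp = Lw + 10 log₁₀(4/R) = 99.2 -25.56 = 73.6 dB.

73.6 dB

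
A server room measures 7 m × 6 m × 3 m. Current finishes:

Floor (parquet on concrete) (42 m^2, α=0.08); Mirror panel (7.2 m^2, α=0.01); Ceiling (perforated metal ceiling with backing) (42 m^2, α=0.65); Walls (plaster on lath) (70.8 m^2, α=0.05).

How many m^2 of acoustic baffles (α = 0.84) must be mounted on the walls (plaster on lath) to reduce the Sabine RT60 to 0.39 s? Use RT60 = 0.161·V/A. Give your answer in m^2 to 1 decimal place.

22.5

A₁ = Σ Sᵢαᵢ = 42×0.08 + 7.2×0.01 + 42×0.65 + 70.8×0.05 = 34.272 sabins.
V = 126 m³. Target absorption A₂ = 0.161 × 126 / 0.39 = 52.015 sabins.
Absorption to add: 52.015 − 34.272 = 17.743 sabins.
Each m^2 of panel replacing the walls (plaster on lath) adds (0.84 − 0.05) = 0.79 sabins.
Panel area = 17.743 / 0.79 = 22.5 m^2.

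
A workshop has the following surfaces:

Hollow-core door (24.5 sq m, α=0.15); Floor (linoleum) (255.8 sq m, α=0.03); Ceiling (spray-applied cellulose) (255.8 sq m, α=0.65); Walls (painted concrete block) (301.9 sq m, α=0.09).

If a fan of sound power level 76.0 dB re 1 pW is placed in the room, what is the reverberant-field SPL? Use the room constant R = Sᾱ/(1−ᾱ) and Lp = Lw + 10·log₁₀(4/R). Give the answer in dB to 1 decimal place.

A = 204.790 sabins; S = 838.0 sq m.
ᾱ = 204.790/838.0 = 0.2444; R = Sᾱ/(1−ᾱ) = 204.790/(1−0.2444) = 271.030 sq m.
Lp = Lw + 10 log₁₀(4/R) = 76.0 -18.31 = 57.7 dB.

57.7 dB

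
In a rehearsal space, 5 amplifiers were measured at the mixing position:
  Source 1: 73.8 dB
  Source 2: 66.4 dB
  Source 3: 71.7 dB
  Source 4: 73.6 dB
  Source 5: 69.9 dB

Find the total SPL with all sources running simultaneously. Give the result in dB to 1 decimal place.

78.8 dB

Σ 10^(Lᵢ/10) = 7.583e+07.
Combined level = 10 log₁₀(7.583e+07) = 78.8 dB.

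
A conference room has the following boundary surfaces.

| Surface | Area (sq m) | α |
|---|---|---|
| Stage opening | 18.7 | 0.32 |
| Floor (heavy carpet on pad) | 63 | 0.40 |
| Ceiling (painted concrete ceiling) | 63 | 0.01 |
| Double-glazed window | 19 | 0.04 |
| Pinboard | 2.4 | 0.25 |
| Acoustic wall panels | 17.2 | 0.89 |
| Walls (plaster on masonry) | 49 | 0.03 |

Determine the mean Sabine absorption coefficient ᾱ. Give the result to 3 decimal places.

Total surface area S = 232.3 sq m.
Σ(Sᵢαᵢ) = 18.7·0.32 + 63·0.40 + 63·0.01 + 19·0.04 + 2.4·0.25 + 17.2·0.89 + 49·0.03 = 49.952.
ᾱ = A/S = 0.215.

0.215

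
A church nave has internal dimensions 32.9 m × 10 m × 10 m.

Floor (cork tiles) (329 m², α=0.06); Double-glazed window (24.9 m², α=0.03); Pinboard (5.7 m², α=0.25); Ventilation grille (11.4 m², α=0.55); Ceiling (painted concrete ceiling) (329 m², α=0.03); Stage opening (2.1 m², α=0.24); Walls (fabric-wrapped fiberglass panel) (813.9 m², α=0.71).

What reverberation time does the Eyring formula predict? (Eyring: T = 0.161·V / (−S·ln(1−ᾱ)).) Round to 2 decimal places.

0.67 seconds

S = Σ Sᵢ = 1516.0 m².
Σ(Sᵢαᵢ) = 329·0.06 + 24.9·0.03 + 5.7·0.25 + 11.4·0.55 + 329·0.03 + 2.1·0.24 + 813.9·0.71 = 616.425.
Mean coefficient ᾱ = A/S = 0.4066.
Eyring denominator: −S ln(1−ᾱ) = 791.180.
V = 32.9 × 10 × 10 = 3290 m³.
T = 0.161·V/[−S·ln(1−ᾱ)] = 0.161·3290/791.180 = 0.67 s.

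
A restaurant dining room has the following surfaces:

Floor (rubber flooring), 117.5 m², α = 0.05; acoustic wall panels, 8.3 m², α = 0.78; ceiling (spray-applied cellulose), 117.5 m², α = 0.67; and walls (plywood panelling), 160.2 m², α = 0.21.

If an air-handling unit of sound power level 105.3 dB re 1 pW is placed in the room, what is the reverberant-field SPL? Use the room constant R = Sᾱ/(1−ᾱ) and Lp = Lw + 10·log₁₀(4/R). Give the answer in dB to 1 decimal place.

Σ(Sᵢαᵢ) = 117.5·0.05 + 8.3·0.78 + 117.5·0.67 + 160.2·0.21 = 124.716; total area S = 403.5 m².
ᾱ = 124.716/403.5 = 0.3091; R = Sᾱ/(1−ᾱ) = 124.716/(1−0.3091) = 180.512 m².
Lp = Lw + 10 log₁₀(4/R) = 105.3 -16.54 = 88.8 dB.

88.8 dB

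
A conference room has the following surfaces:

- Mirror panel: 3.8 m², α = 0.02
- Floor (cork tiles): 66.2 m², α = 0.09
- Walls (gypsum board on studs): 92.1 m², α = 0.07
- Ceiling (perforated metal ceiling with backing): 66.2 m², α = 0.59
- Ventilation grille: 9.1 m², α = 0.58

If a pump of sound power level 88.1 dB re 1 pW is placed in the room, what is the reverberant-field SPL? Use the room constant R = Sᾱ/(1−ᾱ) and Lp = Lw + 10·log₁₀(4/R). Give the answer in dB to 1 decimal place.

75.4 dB

Σ(Sᵢαᵢ) = 3.8·0.02 + 66.2·0.09 + 92.1·0.07 + 66.2·0.59 + 9.1·0.58 = 56.817; total area S = 237.4 m².
ᾱ = 0.2393, so room constant R = A/(1−ᾱ) = 74.690 m².
Lp = Lw + 10 log₁₀(4/R) = 88.1 -12.71 = 75.4 dB.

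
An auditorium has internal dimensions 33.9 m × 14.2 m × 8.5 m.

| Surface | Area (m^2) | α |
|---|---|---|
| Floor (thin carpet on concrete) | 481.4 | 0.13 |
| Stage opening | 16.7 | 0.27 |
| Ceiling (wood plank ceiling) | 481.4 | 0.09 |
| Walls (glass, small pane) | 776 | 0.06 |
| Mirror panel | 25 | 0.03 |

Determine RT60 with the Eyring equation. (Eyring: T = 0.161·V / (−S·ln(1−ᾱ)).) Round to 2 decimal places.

3.99 seconds

Total surface area S = 481.4 + 16.7 + 481.4 + 776 + 25 = 1780.5 m^2.
Σ(Sᵢαᵢ) = 481.4·0.13 + 16.7·0.27 + 481.4·0.09 + 776·0.06 + 25·0.03 = 157.727.
Mean coefficient ᾱ = A/S = 0.0886.
Eyring denominator: −S ln(1−ᾱ) = 165.183.
V = 33.9 × 14.2 × 8.5 = 4091.73 m³.
RT60 = 0.161 × 4091.73 / 165.183 = 3.99 s.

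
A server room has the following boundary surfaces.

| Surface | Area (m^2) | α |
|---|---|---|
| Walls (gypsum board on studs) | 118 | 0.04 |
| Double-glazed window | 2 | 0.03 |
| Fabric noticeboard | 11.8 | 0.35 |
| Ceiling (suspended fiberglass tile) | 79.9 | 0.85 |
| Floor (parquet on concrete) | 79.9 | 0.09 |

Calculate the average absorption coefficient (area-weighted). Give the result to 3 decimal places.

S = Σ Sᵢ = 118 + 2 + 11.8 + 79.9 + 79.9 = 291.6 m^2.
A = 118·0.04 + 2·0.03 + 11.8·0.35 + 79.9·0.85 + 79.9·0.09 = 84.016 sabins.
ᾱ = 84.016 / 291.6 = 0.288.

0.288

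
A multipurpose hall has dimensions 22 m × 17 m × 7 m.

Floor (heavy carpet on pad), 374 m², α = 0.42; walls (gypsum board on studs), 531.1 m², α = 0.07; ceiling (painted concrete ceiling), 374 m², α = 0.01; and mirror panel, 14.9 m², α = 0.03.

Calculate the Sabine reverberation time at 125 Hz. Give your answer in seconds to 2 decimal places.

Total absorption A = 374×0.42 + 531.1×0.07 + 374×0.01 + 14.9×0.03
  = 157.080 + 37.177 + 3.740 + 0.447 = 198.444 m² sabins.
V = 22·17·7 = 2618 m³.
Sabine: RT60 = 0.161 × 2618 / 198.444 = 2.12 s.

2.12 s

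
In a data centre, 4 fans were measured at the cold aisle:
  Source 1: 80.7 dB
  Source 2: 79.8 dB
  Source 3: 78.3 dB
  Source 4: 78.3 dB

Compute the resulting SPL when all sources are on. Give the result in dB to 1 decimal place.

Sum in the linear (power) domain: Σ 10^(Lᵢ/10) = 10^(80.7/10) + 10^(79.8/10) + 10^(78.3/10) + 10^(78.3/10) = 3.482e+08.
L_total = 10·log₁₀(3.482e+08) = 85.4 dB.

85.4 dB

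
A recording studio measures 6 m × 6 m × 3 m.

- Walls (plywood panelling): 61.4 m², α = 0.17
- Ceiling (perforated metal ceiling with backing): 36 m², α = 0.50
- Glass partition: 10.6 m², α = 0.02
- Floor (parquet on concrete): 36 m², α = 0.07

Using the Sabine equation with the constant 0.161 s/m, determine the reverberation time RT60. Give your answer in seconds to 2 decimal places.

0.56 seconds

Equivalent absorption area: A = 61.4*0.17 + 36*0.50 + 10.6*0.02 + 36*0.07 = 31.170 m².
Volume V = 6 × 6 × 3 = 108 m³.
T = 0.161 V/A = 0.161·108/31.170 = 0.56 s.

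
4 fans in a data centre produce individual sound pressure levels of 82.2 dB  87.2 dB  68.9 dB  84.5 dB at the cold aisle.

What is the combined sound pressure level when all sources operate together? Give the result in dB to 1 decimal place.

Σ 10^(Lᵢ/10) = 9.804e+08.
Back to dB: 10·log₁₀ Σ = 89.9 dB.

89.9 dB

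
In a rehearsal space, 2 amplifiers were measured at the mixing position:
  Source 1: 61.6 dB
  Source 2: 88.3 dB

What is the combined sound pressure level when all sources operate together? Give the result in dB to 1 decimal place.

Σ 10^(Lᵢ/10) = 6.775e+08.
L_total = 10·log₁₀(6.775e+08) = 88.3 dB.

88.3 dB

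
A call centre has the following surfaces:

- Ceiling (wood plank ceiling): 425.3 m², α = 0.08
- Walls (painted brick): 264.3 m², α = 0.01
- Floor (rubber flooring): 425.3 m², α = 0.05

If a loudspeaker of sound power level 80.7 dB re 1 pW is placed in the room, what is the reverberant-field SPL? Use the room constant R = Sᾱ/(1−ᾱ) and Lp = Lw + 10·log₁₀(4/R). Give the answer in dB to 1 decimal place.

68.9 dB

A = 57.932 sabins; S = 1114.9 m².
ᾱ = 57.932/1114.9 = 0.0520; R = Sᾱ/(1−ᾱ) = 57.932/(1−0.0520) = 61.110 m².
Lp = 80.7 + 10·log₁₀(4/61.110) = 80.7 + (-11.84) = 68.9 dB.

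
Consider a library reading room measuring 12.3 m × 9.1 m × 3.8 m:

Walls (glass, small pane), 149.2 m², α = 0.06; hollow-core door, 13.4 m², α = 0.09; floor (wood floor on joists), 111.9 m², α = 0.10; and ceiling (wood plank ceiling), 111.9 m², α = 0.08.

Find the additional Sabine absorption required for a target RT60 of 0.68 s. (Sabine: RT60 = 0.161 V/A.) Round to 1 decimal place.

70.4 sabins

Total absorption A₁ = 149.2·0.06 + 13.4·0.09 + 111.9·0.10 + 111.9·0.08
  = 8.952 + 1.206 + 11.190 + 8.952 = 30.300 m² sabins.
V = 425.334 m³. Required absorption A₂ = 0.161 × 425.334 / 0.68 = 100.704 sabins.
ΔA = A₂ − A₁ = 100.704 − 30.300 = 70.4 sabins.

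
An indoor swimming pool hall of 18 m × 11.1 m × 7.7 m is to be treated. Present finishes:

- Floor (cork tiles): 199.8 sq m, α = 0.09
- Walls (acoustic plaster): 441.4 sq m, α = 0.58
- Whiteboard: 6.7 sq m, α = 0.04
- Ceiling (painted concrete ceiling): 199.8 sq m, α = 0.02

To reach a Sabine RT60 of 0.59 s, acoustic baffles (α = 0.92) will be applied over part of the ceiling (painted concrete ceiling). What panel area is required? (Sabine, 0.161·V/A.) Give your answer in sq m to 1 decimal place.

A₁ = Σ Sᵢαᵢ = 199.8×0.09 + 441.4×0.58 + 6.7×0.04 + 199.8×0.02 = 278.258 sabins.
Required A₂ = 0.161·1538.46/0.59 = 419.817 sabins.
ΔA needed = 419.817 − 278.258 = 141.559 sabins.
Net gain per sq m: Δα = 0.92 − 0.02 = 0.90.
Panel area = 141.559 / 0.90 = 157.3 sq m.

157.3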